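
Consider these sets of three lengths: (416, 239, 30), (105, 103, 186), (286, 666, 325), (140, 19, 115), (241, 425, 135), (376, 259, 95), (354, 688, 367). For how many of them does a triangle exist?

2

(30,239,416): 30+239 ≤ 416 → not valid
(103,105,186): 103+105 > 186 → valid
(286,325,666): 286+325 ≤ 666 → not valid
(19,115,140): 19+115 ≤ 140 → not valid
(135,241,425): 135+241 ≤ 425 → not valid
(95,259,376): 95+259 ≤ 376 → not valid
(354,367,688): 354+367 > 688 → valid
2 of the 7 triples form a triangle.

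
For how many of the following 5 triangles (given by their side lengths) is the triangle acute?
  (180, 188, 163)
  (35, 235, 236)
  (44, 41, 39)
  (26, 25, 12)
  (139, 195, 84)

4

(180,188,163): 163²+180² = 58969 > 35344 = 188² → acute
(35,235,236): 35²+235² = 56450 > 55696 = 236² → acute
(44,41,39): 39²+41² = 3202 > 1936 = 44² → acute
(26,25,12): 12²+25² = 769 > 676 = 26² → acute
(139,195,84): 84²+139² = 26377 < 38025 = 195² → obtuse
4 of the 5 are acute.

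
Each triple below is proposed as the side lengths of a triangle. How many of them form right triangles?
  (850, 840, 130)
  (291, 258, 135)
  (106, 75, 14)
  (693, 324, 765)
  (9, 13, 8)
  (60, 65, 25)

3

(850,840,130): 130²+840² = 722500 = 850² → right
(291,258,135): 135²+258² = 84789 > 84681 = 291² → acute
(106,75,14): 14+75 ≤ 106, not a triangle
(693,324,765): 324²+693² = 585225 = 765² → right
(9,13,8): 8²+9² = 145 < 169 = 13² → obtuse
(60,65,25): 25²+60² = 4225 = 65² → right
3 of the 6 are right.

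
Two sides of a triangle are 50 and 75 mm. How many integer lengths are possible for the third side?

The third side lies in the open interval (25, 125).
Integers from 26 to 124 inclusive: 124 − 26 + 1 = 99.

99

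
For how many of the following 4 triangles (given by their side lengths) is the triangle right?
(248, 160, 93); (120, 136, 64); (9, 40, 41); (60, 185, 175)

3

(248,160,93): 93²+160² = 34249 < 61504 = 248² → obtuse
(120,136,64): 64²+120² = 18496 = 136² → right
(9,40,41): 9²+40² = 1681 = 41² → right
(60,185,175): 60²+175² = 34225 = 185² → right
3 of the 4 are right.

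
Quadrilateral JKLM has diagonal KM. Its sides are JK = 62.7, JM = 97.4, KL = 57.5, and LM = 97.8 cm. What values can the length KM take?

40.3 < KM < 155.3

From triangle JKM: |62.7 − 97.4| < KM < 62.7 + 97.4, i.e. 34.7 < KM < 160.1.
From triangle LKM: 40.3 < KM < 155.3.
Both must hold, so KM lies in the intersection.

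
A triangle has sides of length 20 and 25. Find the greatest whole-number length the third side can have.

The third side must be strictly less than 20 + 25 = 45.
The largest integer below 45 is 44.

44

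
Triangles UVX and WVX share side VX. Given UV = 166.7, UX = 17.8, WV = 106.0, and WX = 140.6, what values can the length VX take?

From triangle UVX: |166.7 − 17.8| < VX < 166.7 + 17.8, i.e. 148.9 < VX < 184.5.
From triangle WVX: 34.6 < VX < 246.6.
Both must hold, so VX lies in the intersection.

148.9 < VX < 184.5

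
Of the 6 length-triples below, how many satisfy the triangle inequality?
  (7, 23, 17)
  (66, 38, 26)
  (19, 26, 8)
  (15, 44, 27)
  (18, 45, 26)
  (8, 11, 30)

2

(7,17,23): 7+17 > 23 → valid
(26,38,66): 26+38 ≤ 66 → not valid
(8,19,26): 8+19 > 26 → valid
(15,27,44): 15+27 ≤ 44 → not valid
(18,26,45): 18+26 ≤ 45 → not valid
(8,11,30): 8+11 ≤ 30 → not valid
2 of the 6 triples form a triangle.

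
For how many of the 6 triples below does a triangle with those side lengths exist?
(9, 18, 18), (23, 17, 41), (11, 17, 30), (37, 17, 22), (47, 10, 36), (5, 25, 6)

(9,18,18): 9+18 > 18 → valid
(17,23,41): 17+23 ≤ 41 → not valid
(11,17,30): 11+17 ≤ 30 → not valid
(17,22,37): 17+22 > 37 → valid
(10,36,47): 10+36 ≤ 47 → not valid
(5,6,25): 5+6 ≤ 25 → not valid
2 of the 6 triples form a triangle.

2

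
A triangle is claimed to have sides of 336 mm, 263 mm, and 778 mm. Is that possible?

No

The longest side is 778, but the other two sum to only 599.
599 < 778, so the triangle inequality fails.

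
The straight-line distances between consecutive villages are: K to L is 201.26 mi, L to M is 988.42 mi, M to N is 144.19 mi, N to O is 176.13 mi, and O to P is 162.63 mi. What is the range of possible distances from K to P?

304.21 ≤ KP ≤ 1672.63 mi

The maximum is all hops collinear in one direction: 201.26 + 988.42 + 144.19 + 176.13 + 162.63 = 1672.63.
The longest hop is 988.42; the others sum to 684.21. Folding the others back against it leaves at least 988.42 − 684.21 = 304.21.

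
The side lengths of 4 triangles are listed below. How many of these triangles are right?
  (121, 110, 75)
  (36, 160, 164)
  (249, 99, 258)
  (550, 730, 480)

(121,110,75): 75²+110² = 17725 > 14641 = 121² → acute
(36,160,164): 36²+160² = 26896 = 164² → right
(249,99,258): 99²+249² = 71802 > 66564 = 258² → acute
(550,730,480): 480²+550² = 532900 = 730² → right
2 of the 4 are right.

2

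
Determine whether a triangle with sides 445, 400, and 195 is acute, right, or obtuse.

Compare the square of the longest side to the sum of squares of the other two: 195² + 400² = 198025 = 445².

right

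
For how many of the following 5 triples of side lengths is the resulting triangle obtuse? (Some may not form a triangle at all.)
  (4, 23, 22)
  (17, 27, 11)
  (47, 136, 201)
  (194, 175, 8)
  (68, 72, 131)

3

(4,23,22): 4²+22² = 500 < 529 = 23² → obtuse
(17,27,11): 11²+17² = 410 < 729 = 27² → obtuse
(47,136,201): 47+136 ≤ 201, not a triangle
(194,175,8): 8+175 ≤ 194, not a triangle
(68,72,131): 68²+72² = 9808 < 17161 = 131² → obtuse
3 of the 5 are obtuse.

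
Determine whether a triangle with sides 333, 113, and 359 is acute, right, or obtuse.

Compare the square of the longest side to the sum of squares of the other two: 113² + 333² = 123658 < 128881 = 359².

obtuse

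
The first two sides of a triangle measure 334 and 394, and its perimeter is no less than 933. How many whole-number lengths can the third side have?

Triangle inequality: 60 < x < 728. Perimeter ≥ 933 gives x ≥ 933 − 334 − 394 = 205.
So 205 ≤ x < 728; integers 205 through 727: 523 values.

523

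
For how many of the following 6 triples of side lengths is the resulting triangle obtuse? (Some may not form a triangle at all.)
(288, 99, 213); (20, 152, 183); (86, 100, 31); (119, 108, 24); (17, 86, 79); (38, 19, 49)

(288,99,213): 99²+213² = 55170 < 82944 = 288² → obtuse
(20,152,183): 20+152 ≤ 183, not a triangle
(86,100,31): 31²+86² = 8357 < 10000 = 100² → obtuse
(119,108,24): 24²+108² = 12240 < 14161 = 119² → obtuse
(17,86,79): 17²+79² = 6530 < 7396 = 86² → obtuse
(38,19,49): 19²+38² = 1805 < 2401 = 49² → obtuse
5 of the 6 are obtuse.

5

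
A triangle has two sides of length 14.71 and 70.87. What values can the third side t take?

56.16 < t < 85.58

By the triangle inequality, t must be less than 14.71 + 70.87 = 85.58 and greater than |14.71 − 70.87| = 56.16.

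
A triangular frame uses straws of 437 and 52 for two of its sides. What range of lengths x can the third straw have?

By the triangle inequality, x must be less than 437 + 52 = 489 and greater than |437 − 52| = 385.

385 < x < 489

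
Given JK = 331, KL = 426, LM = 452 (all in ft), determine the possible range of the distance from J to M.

The maximum is all hops collinear in one direction: 331 + 426 + 452 = 1209.
The longest hop is 452; the others sum to 757. Since 452 ≤ 757, the path can fold back on itself completely, so the minimum distance is 0.

0 ≤ JM ≤ 1209 ft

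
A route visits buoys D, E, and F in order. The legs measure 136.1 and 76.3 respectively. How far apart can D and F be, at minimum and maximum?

By the triangle inequality, |136.1 − 76.3| ≤ DF ≤ 136.1 + 76.3.

59.8 ≤ DF ≤ 212.4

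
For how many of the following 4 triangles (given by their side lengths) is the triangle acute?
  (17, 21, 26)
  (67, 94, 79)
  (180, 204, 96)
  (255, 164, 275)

(17,21,26): 17²+21² = 730 > 676 = 26² → acute
(67,94,79): 67²+79² = 10730 > 8836 = 94² → acute
(180,204,96): 96²+180² = 41616 = 204² → right
(255,164,275): 164²+255² = 91921 > 75625 = 275² → acute
3 of the 4 are acute.

3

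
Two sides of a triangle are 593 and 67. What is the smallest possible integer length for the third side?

527

The third side must be strictly greater than |593 − 67| = 526.
The smallest integer above 526 is 527.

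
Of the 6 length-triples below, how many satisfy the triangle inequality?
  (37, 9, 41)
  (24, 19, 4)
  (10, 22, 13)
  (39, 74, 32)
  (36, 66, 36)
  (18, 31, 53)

3

(9,37,41): 9+37 > 41 → valid
(4,19,24): 4+19 ≤ 24 → not valid
(10,13,22): 10+13 > 22 → valid
(32,39,74): 32+39 ≤ 74 → not valid
(36,36,66): 36+36 > 66 → valid
(18,31,53): 18+31 ≤ 53 → not valid
3 of the 6 triples form a triangle.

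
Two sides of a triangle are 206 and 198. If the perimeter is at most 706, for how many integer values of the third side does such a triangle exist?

294

Triangle inequality: 8 < x < 404. Perimeter ≤ 706 gives x ≤ 706 − 206 − 198 = 302.
So 8 < x ≤ 302; integers 9 through 302: 294 values.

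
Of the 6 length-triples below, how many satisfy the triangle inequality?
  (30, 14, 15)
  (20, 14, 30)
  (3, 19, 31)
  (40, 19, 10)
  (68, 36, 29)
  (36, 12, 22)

1

(14,15,30): 14+15 ≤ 30 → not valid
(14,20,30): 14+20 > 30 → valid
(3,19,31): 3+19 ≤ 31 → not valid
(10,19,40): 10+19 ≤ 40 → not valid
(29,36,68): 29+36 ≤ 68 → not valid
(12,22,36): 12+22 ≤ 36 → not valid
1 of the 6 triples forms a triangle.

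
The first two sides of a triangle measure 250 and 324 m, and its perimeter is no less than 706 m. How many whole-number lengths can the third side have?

442

Triangle inequality: 74 < x < 574. Perimeter ≥ 706 gives x ≥ 706 − 250 − 324 = 132.
So 132 ≤ x < 574; integers 132 through 573: 442 values.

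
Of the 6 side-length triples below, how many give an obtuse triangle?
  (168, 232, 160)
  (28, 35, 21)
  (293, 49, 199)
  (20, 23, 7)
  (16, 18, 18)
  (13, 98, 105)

2

(168,232,160): 160²+168² = 53824 = 232² → right
(28,35,21): 21²+28² = 1225 = 35² → right
(293,49,199): 49+199 ≤ 293, not a triangle
(20,23,7): 7²+20² = 449 < 529 = 23² → obtuse
(16,18,18): 16²+18² = 580 > 324 = 18² → acute
(13,98,105): 13²+98² = 9773 < 11025 = 105² → obtuse
2 of the 6 are obtuse.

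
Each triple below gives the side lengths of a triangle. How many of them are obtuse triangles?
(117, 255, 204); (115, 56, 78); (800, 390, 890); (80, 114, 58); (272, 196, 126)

4

(117,255,204): 117²+204² = 55305 < 65025 = 255² → obtuse
(115,56,78): 56²+78² = 9220 < 13225 = 115² → obtuse
(800,390,890): 390²+800² = 792100 = 890² → right
(80,114,58): 58²+80² = 9764 < 12996 = 114² → obtuse
(272,196,126): 126²+196² = 54292 < 73984 = 272² → obtuse
4 of the 5 are obtuse.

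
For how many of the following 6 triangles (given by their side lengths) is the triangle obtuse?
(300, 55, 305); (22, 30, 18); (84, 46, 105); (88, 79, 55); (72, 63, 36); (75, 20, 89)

(300,55,305): 55²+300² = 93025 = 305² → right
(22,30,18): 18²+22² = 808 < 900 = 30² → obtuse
(84,46,105): 46²+84² = 9172 < 11025 = 105² → obtuse
(88,79,55): 55²+79² = 9266 > 7744 = 88² → acute
(72,63,36): 36²+63² = 5265 > 5184 = 72² → acute
(75,20,89): 20²+75² = 6025 < 7921 = 89² → obtuse
3 of the 6 are obtuse.

3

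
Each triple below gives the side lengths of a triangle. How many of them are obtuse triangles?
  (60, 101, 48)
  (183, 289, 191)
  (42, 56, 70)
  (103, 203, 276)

(60,101,48): 48²+60² = 5904 < 10201 = 101² → obtuse
(183,289,191): 183²+191² = 69970 < 83521 = 289² → obtuse
(42,56,70): 42²+56² = 4900 = 70² → right
(103,203,276): 103²+203² = 51818 < 76176 = 276² → obtuse
3 of the 4 are obtuse.

3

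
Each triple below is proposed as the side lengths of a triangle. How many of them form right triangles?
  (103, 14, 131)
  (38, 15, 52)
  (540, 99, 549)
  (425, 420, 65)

(103,14,131): 14+103 ≤ 131, not a triangle
(38,15,52): 15²+38² = 1669 < 2704 = 52² → obtuse
(540,99,549): 99²+540² = 301401 = 549² → right
(425,420,65): 65²+420² = 180625 = 425² → right
2 of the 4 are right.

2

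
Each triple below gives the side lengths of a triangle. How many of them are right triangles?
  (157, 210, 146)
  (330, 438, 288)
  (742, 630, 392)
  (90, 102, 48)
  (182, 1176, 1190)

(157,210,146): 146²+157² = 45965 > 44100 = 210² → acute
(330,438,288): 288²+330² = 191844 = 438² → right
(742,630,392): 392²+630² = 550564 = 742² → right
(90,102,48): 48²+90² = 10404 = 102² → right
(182,1176,1190): 182²+1176² = 1416100 = 1190² → right
4 of the 5 are right.

4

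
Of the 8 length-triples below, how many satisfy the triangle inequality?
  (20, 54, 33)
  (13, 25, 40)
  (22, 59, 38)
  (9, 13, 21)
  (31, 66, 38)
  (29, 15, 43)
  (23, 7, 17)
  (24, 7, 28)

6

(20,33,54): 20+33 ≤ 54 → not valid
(13,25,40): 13+25 ≤ 40 → not valid
(22,38,59): 22+38 > 59 → valid
(9,13,21): 9+13 > 21 → valid
(31,38,66): 31+38 > 66 → valid
(15,29,43): 15+29 > 43 → valid
(7,17,23): 7+17 > 23 → valid
(7,24,28): 7+24 > 28 → valid
6 of the 8 triples form a triangle.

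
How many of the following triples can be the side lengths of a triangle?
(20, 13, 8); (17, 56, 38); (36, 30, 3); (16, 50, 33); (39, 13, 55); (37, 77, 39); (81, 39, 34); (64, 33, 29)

(8,13,20): 8+13 > 20 → valid
(17,38,56): 17+38 ≤ 56 → not valid
(3,30,36): 3+30 ≤ 36 → not valid
(16,33,50): 16+33 ≤ 50 → not valid
(13,39,55): 13+39 ≤ 55 → not valid
(37,39,77): 37+39 ≤ 77 → not valid
(34,39,81): 34+39 ≤ 81 → not valid
(29,33,64): 29+33 ≤ 64 → not valid
1 of the 8 triples forms a triangle.

1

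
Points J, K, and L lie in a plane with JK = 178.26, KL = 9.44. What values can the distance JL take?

168.82 ≤ JL ≤ 187.70

By the triangle inequality, |178.26 − 9.44| ≤ JL ≤ 178.26 + 9.44.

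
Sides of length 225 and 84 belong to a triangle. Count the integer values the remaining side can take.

167

The third side lies in the open interval (141, 309).
Integers from 142 to 308 inclusive: 308 − 142 + 1 = 167.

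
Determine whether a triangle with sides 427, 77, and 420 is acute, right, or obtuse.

Compare the square of the longest side to the sum of squares of the other two: 77² + 420² = 182329 = 427².

right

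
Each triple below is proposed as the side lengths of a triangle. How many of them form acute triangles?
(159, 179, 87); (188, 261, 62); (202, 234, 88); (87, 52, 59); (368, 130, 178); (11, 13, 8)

2

(159,179,87): 87²+159² = 32850 > 32041 = 179² → acute
(188,261,62): 62+188 ≤ 261, not a triangle
(202,234,88): 88²+202² = 48548 < 54756 = 234² → obtuse
(87,52,59): 52²+59² = 6185 < 7569 = 87² → obtuse
(368,130,178): 130+178 ≤ 368, not a triangle
(11,13,8): 8²+11² = 185 > 169 = 13² → acute
2 of the 6 are acute.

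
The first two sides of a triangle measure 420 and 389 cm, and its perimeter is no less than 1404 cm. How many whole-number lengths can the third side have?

Triangle inequality: 31 < x < 809. Perimeter ≥ 1404 gives x ≥ 1404 − 420 − 389 = 595.
So 595 ≤ x < 809; integers 595 through 808: 214 values.

214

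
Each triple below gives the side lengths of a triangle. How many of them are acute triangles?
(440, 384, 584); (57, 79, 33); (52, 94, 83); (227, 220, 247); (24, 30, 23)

(440,384,584): 384²+440² = 341056 = 584² → right
(57,79,33): 33²+57² = 4338 < 6241 = 79² → obtuse
(52,94,83): 52²+83² = 9593 > 8836 = 94² → acute
(227,220,247): 220²+227² = 99929 > 61009 = 247² → acute
(24,30,23): 23²+24² = 1105 > 900 = 30² → acute
3 of the 5 are acute.

3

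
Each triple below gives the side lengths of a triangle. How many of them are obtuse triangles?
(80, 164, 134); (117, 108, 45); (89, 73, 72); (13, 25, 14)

2

(80,164,134): 80²+134² = 24356 < 26896 = 164² → obtuse
(117,108,45): 45²+108² = 13689 = 117² → right
(89,73,72): 72²+73² = 10513 > 7921 = 89² → acute
(13,25,14): 13²+14² = 365 < 625 = 25² → obtuse
2 of the 4 are obtuse.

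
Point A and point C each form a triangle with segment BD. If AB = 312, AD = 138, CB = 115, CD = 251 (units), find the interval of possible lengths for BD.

From triangle ABD: |312 − 138| < BD < 312 + 138, i.e. 174 < BD < 450.
From triangle CBD: 136 < BD < 366.
Both must hold, so BD lies in the intersection.

174 < BD < 366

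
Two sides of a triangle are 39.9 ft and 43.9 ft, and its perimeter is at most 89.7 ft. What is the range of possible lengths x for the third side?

4.0 < x ≤ 5.9

Triangle inequality alone gives 4.0 < x < 83.8.
The perimeter condition gives x ≤ 89.7 − 39.9 − 43.9 = 5.9.
Intersecting the two: 4.0 < x ≤ 5.9.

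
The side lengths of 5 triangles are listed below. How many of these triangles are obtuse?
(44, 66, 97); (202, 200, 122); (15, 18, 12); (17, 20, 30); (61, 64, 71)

(44,66,97): 44²+66² = 6292 < 9409 = 97² → obtuse
(202,200,122): 122²+200² = 54884 > 40804 = 202² → acute
(15,18,12): 12²+15² = 369 > 324 = 18² → acute
(17,20,30): 17²+20² = 689 < 900 = 30² → obtuse
(61,64,71): 61²+64² = 7817 > 5041 = 71² → acute
2 of the 5 are obtuse.

2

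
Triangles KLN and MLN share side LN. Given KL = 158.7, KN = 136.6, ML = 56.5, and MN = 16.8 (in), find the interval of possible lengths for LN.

39.7 < LN < 73.3

From triangle KLN: |158.7 − 136.6| < LN < 158.7 + 136.6, i.e. 22.1 < LN < 295.3.
From triangle MLN: 39.7 < LN < 73.3.
Both must hold, so LN lies in the intersection.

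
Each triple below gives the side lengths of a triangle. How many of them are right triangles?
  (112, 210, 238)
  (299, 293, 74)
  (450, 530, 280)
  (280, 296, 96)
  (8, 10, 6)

4

(112,210,238): 112²+210² = 56644 = 238² → right
(299,293,74): 74²+293² = 91325 > 89401 = 299² → acute
(450,530,280): 280²+450² = 280900 = 530² → right
(280,296,96): 96²+280² = 87616 = 296² → right
(8,10,6): 6²+8² = 100 = 10² → right
4 of the 5 are right.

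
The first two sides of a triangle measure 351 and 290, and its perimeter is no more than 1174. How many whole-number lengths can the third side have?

Triangle inequality: 61 < x < 641. Perimeter ≤ 1174 gives x ≤ 1174 − 351 − 290 = 533.
So 61 < x ≤ 533; integers 62 through 533: 472 values.

472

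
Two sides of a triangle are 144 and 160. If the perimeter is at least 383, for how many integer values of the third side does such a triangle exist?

225

Triangle inequality: 16 < x < 304. Perimeter ≥ 383 gives x ≥ 383 − 144 − 160 = 79.
So 79 ≤ x < 304; integers 79 through 303: 225 values.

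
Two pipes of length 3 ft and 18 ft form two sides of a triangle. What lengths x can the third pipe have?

15 < x < 21 (ft)

By the triangle inequality, x must be less than 3 + 18 = 21 and greater than |3 − 18| = 15.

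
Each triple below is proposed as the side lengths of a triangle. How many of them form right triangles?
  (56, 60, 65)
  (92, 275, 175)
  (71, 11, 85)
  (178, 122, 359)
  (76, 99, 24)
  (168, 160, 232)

1

(56,60,65): 56²+60² = 6736 > 4225 = 65² → acute
(92,275,175): 92+175 ≤ 275, not a triangle
(71,11,85): 11+71 ≤ 85, not a triangle
(178,122,359): 122+178 ≤ 359, not a triangle
(76,99,24): 24²+76² = 6352 < 9801 = 99² → obtuse
(168,160,232): 160²+168² = 53824 = 232² → right
1 of the 6 is right.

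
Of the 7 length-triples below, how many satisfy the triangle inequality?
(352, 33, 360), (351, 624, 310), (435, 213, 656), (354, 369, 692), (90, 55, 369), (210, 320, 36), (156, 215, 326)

(33,352,360): 33+352 > 360 → valid
(310,351,624): 310+351 > 624 → valid
(213,435,656): 213+435 ≤ 656 → not valid
(354,369,692): 354+369 > 692 → valid
(55,90,369): 55+90 ≤ 369 → not valid
(36,210,320): 36+210 ≤ 320 → not valid
(156,215,326): 156+215 > 326 → valid
4 of the 7 triples form a triangle.

4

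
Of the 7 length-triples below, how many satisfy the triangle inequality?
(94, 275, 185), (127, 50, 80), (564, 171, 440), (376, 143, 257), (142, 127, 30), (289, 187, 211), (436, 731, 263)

6

(94,185,275): 94+185 > 275 → valid
(50,80,127): 50+80 > 127 → valid
(171,440,564): 171+440 > 564 → valid
(143,257,376): 143+257 > 376 → valid
(30,127,142): 30+127 > 142 → valid
(187,211,289): 187+211 > 289 → valid
(263,436,731): 263+436 ≤ 731 → not valid
6 of the 7 triples form a triangle.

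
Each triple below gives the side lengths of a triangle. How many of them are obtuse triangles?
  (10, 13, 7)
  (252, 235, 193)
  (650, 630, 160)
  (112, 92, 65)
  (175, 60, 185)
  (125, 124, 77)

1

(10,13,7): 7²+10² = 149 < 169 = 13² → obtuse
(252,235,193): 193²+235² = 92474 > 63504 = 252² → acute
(650,630,160): 160²+630² = 422500 = 650² → right
(112,92,65): 65²+92² = 12689 > 12544 = 112² → acute
(175,60,185): 60²+175² = 34225 = 185² → right
(125,124,77): 77²+124² = 21305 > 15625 = 125² → acute
1 of the 6 is obtuse.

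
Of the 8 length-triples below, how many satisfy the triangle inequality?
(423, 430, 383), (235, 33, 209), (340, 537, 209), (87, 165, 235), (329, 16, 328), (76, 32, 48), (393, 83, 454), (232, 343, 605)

7

(383,423,430): 383+423 > 430 → valid
(33,209,235): 33+209 > 235 → valid
(209,340,537): 209+340 > 537 → valid
(87,165,235): 87+165 > 235 → valid
(16,328,329): 16+328 > 329 → valid
(32,48,76): 32+48 > 76 → valid
(83,393,454): 83+393 > 454 → valid
(232,343,605): 232+343 ≤ 605 → not valid
7 of the 8 triples form a triangle.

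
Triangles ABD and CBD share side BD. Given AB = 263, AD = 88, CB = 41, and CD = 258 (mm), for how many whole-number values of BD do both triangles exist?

From triangle ABD: 175 < BD < 351.
From triangle CBD: 217 < BD < 299.
Intersection: 217 < BD < 299, so integers 218 through 298: 81 values.

81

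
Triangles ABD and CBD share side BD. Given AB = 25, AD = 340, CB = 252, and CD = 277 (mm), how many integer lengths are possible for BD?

49

From triangle ABD: 315 < BD < 365.
From triangle CBD: 25 < BD < 529.
Intersection: 315 < BD < 365, so integers 316 through 364: 49 values.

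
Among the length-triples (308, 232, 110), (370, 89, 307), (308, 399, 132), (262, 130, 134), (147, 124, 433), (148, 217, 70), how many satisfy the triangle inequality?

5

(110,232,308): 110+232 > 308 → valid
(89,307,370): 89+307 > 370 → valid
(132,308,399): 132+308 > 399 → valid
(130,134,262): 130+134 > 262 → valid
(124,147,433): 124+147 ≤ 433 → not valid
(70,148,217): 70+148 > 217 → valid
5 of the 6 triples form a triangle.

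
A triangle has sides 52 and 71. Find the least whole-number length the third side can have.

The third side must be strictly greater than |52 − 71| = 19.
The smallest integer above 19 is 20.

20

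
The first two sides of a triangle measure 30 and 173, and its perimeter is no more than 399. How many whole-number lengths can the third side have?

53

Triangle inequality: 143 < x < 203. Perimeter ≤ 399 gives x ≤ 399 − 30 − 173 = 196.
So 143 < x ≤ 196; integers 144 through 196: 53 values.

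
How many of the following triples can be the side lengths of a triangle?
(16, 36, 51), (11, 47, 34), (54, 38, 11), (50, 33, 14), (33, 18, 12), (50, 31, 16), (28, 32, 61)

(16,36,51): 16+36 > 51 → valid
(11,34,47): 11+34 ≤ 47 → not valid
(11,38,54): 11+38 ≤ 54 → not valid
(14,33,50): 14+33 ≤ 50 → not valid
(12,18,33): 12+18 ≤ 33 → not valid
(16,31,50): 16+31 ≤ 50 → not valid
(28,32,61): 28+32 ≤ 61 → not valid
1 of the 7 triples forms a triangle.

1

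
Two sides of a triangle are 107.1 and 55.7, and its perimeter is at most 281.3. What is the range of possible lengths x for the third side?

51.4 < x ≤ 118.5

Triangle inequality alone gives 51.4 < x < 162.8.
The perimeter condition gives x ≤ 281.3 − 107.1 − 55.7 = 118.5.
Intersecting the two: 51.4 < x ≤ 118.5.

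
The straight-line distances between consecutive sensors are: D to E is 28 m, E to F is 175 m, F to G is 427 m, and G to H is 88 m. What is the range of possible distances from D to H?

The maximum is all hops collinear in one direction: 28 + 175 + 427 + 88 = 718.
The longest hop is 427; the others sum to 291. Folding the others back against it leaves at least 427 − 291 = 136.

136 ≤ DH ≤ 718 m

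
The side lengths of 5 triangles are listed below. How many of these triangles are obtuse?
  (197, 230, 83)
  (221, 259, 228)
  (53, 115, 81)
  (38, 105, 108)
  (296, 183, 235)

2

(197,230,83): 83²+197² = 45698 < 52900 = 230² → obtuse
(221,259,228): 221²+228² = 100825 > 67081 = 259² → acute
(53,115,81): 53²+81² = 9370 < 13225 = 115² → obtuse
(38,105,108): 38²+105² = 12469 > 11664 = 108² → acute
(296,183,235): 183²+235² = 88714 > 87616 = 296² → acute
2 of the 5 are obtuse.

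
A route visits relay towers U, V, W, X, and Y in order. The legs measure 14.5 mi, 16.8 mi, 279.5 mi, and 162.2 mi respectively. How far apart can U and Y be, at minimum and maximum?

86.0 ≤ UY ≤ 473.0 mi

The maximum is all hops collinear in one direction: 14.5 + 16.8 + 279.5 + 162.2 = 473.0.
The longest hop is 279.5; the others sum to 193.5. Folding the others back against it leaves at least 279.5 − 193.5 = 86.0.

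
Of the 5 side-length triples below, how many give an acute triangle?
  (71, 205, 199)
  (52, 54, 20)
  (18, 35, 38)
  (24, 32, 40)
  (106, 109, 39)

(71,205,199): 71²+199² = 44642 > 42025 = 205² → acute
(52,54,20): 20²+52² = 3104 > 2916 = 54² → acute
(18,35,38): 18²+35² = 1549 > 1444 = 38² → acute
(24,32,40): 24²+32² = 1600 = 40² → right
(106,109,39): 39²+106² = 12757 > 11881 = 109² → acute
4 of the 5 are acute.

4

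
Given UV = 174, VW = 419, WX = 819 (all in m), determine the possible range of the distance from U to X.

226 ≤ UX ≤ 1412 m

The maximum is all hops collinear in one direction: 174 + 419 + 819 = 1412.
The longest hop is 819; the others sum to 593. Folding the others back against it leaves at least 819 − 593 = 226.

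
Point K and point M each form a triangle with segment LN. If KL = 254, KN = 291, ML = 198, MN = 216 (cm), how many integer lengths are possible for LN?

From triangle KLN: 37 < LN < 545.
From triangle MLN: 18 < LN < 414.
Intersection: 37 < LN < 414, so integers 38 through 413: 376 values.

376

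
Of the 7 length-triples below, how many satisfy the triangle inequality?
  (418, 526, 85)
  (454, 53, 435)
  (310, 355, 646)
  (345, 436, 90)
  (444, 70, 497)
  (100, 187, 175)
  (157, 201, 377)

4

(85,418,526): 85+418 ≤ 526 → not valid
(53,435,454): 53+435 > 454 → valid
(310,355,646): 310+355 > 646 → valid
(90,345,436): 90+345 ≤ 436 → not valid
(70,444,497): 70+444 > 497 → valid
(100,175,187): 100+175 > 187 → valid
(157,201,377): 157+201 ≤ 377 → not valid
4 of the 7 triples form a triangle.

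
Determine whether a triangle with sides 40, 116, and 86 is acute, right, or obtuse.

obtuse

Compare the square of the longest side to the sum of squares of the other two: 40² + 86² = 8996 < 13456 = 116².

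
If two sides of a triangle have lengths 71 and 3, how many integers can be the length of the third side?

5

The third side lies in the open interval (68, 74).
Integers from 69 to 73 inclusive: 73 − 69 + 1 = 5.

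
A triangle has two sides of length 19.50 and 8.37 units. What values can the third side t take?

By the triangle inequality, t must be less than 19.50 + 8.37 = 27.87 and greater than |19.50 − 8.37| = 11.13.

11.13 < t < 27.87 (units)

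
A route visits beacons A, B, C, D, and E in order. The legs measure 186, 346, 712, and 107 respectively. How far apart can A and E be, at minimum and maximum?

The maximum is all hops collinear in one direction: 186 + 346 + 712 + 107 = 1351.
The longest hop is 712; the others sum to 639. Folding the others back against it leaves at least 712 − 639 = 73.

73 ≤ AE ≤ 1351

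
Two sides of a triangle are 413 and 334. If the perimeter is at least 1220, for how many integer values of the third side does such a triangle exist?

274

Triangle inequality: 79 < x < 747. Perimeter ≥ 1220 gives x ≥ 1220 − 413 − 334 = 473.
So 473 ≤ x < 747; integers 473 through 746: 274 values.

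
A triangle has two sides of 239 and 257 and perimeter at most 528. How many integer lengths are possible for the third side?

14

Triangle inequality: 18 < x < 496. Perimeter ≤ 528 gives x ≤ 528 − 239 − 257 = 32.
So 18 < x ≤ 32; integers 19 through 32: 14 values.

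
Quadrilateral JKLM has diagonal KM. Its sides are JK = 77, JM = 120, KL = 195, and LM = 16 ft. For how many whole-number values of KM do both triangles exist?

17

From triangle JKM: 43 < KM < 197.
From triangle LKM: 179 < KM < 211.
Intersection: 179 < KM < 197, so integers 180 through 196: 17 values.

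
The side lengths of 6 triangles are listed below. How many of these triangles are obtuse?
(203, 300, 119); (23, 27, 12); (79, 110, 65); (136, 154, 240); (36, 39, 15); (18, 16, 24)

4

(203,300,119): 119²+203² = 55370 < 90000 = 300² → obtuse
(23,27,12): 12²+23² = 673 < 729 = 27² → obtuse
(79,110,65): 65²+79² = 10466 < 12100 = 110² → obtuse
(136,154,240): 136²+154² = 42212 < 57600 = 240² → obtuse
(36,39,15): 15²+36² = 1521 = 39² → right
(18,16,24): 16²+18² = 580 > 576 = 24² → acute
4 of the 6 are obtuse.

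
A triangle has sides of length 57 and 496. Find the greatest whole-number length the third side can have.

The third side must be strictly less than 57 + 496 = 553.
The largest integer below 553 is 552.

552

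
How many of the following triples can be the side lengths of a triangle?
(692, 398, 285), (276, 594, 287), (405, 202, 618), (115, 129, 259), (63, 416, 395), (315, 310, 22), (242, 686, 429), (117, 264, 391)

(285,398,692): 285+398 ≤ 692 → not valid
(276,287,594): 276+287 ≤ 594 → not valid
(202,405,618): 202+405 ≤ 618 → not valid
(115,129,259): 115+129 ≤ 259 → not valid
(63,395,416): 63+395 > 416 → valid
(22,310,315): 22+310 > 315 → valid
(242,429,686): 242+429 ≤ 686 → not valid
(117,264,391): 117+264 ≤ 391 → not valid
2 of the 8 triples form a triangle.

2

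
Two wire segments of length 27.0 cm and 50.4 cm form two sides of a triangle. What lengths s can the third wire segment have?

By the triangle inequality, s must be less than 27.0 + 50.4 = 77.4 and greater than |27.0 − 50.4| = 23.4.

23.4 < s < 77.4 (cm)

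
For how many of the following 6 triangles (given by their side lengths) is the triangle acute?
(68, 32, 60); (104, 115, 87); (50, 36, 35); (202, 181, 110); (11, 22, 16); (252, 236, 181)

(68,32,60): 32²+60² = 4624 = 68² → right
(104,115,87): 87²+104² = 18385 > 13225 = 115² → acute
(50,36,35): 35²+36² = 2521 > 2500 = 50² → acute
(202,181,110): 110²+181² = 44861 > 40804 = 202² → acute
(11,22,16): 11²+16² = 377 < 484 = 22² → obtuse
(252,236,181): 181²+236² = 88457 > 63504 = 252² → acute
4 of the 6 are acute.

4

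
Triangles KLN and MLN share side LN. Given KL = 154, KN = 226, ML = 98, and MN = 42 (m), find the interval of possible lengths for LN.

From triangle KLN: |154 − 226| < LN < 154 + 226, i.e. 72 < LN < 380.
From triangle MLN: 56 < LN < 140.
Both must hold, so LN lies in the intersection.

72 < LN < 140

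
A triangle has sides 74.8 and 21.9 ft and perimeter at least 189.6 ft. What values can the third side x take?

Triangle inequality alone gives 52.9 < x < 96.7.
The perimeter condition gives x ≥ 189.6 − 74.8 − 21.9 = 92.9.
Intersecting the two: 92.9 ≤ x < 96.7.

92.9 ≤ x < 96.7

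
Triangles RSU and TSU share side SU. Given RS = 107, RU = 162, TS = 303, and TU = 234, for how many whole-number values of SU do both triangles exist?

From triangle RSU: 55 < SU < 269.
From triangle TSU: 69 < SU < 537.
Intersection: 69 < SU < 269, so integers 70 through 268: 199 values.

199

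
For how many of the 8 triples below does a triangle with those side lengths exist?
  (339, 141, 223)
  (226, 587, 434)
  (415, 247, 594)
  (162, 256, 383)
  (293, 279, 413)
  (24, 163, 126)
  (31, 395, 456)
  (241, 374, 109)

(141,223,339): 141+223 > 339 → valid
(226,434,587): 226+434 > 587 → valid
(247,415,594): 247+415 > 594 → valid
(162,256,383): 162+256 > 383 → valid
(279,293,413): 279+293 > 413 → valid
(24,126,163): 24+126 ≤ 163 → not valid
(31,395,456): 31+395 ≤ 456 → not valid
(109,241,374): 109+241 ≤ 374 → not valid
5 of the 8 triples form a triangle.

5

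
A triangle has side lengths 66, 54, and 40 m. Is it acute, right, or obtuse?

acute

Compare the square of the longest side to the sum of squares of the other two: 40² + 54² = 4516 > 4356 = 66².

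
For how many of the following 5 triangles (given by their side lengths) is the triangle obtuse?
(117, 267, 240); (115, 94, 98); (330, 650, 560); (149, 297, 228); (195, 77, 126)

(117,267,240): 117²+240² = 71289 = 267² → right
(115,94,98): 94²+98² = 18440 > 13225 = 115² → acute
(330,650,560): 330²+560² = 422500 = 650² → right
(149,297,228): 149²+228² = 74185 < 88209 = 297² → obtuse
(195,77,126): 77²+126² = 21805 < 38025 = 195² → obtuse
2 of the 5 are obtuse.

2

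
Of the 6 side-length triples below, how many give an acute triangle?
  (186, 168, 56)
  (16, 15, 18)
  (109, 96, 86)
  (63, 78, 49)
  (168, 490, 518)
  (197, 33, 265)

3

(186,168,56): 56²+168² = 31360 < 34596 = 186² → obtuse
(16,15,18): 15²+16² = 481 > 324 = 18² → acute
(109,96,86): 86²+96² = 16612 > 11881 = 109² → acute
(63,78,49): 49²+63² = 6370 > 6084 = 78² → acute
(168,490,518): 168²+490² = 268324 = 518² → right
(197,33,265): 33+197 ≤ 265, not a triangle
3 of the 6 are acute.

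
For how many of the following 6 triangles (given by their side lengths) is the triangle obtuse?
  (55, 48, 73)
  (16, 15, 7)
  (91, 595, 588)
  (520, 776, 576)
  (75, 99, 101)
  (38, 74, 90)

1

(55,48,73): 48²+55² = 5329 = 73² → right
(16,15,7): 7²+15² = 274 > 256 = 16² → acute
(91,595,588): 91²+588² = 354025 = 595² → right
(520,776,576): 520²+576² = 602176 = 776² → right
(75,99,101): 75²+99² = 15426 > 10201 = 101² → acute
(38,74,90): 38²+74² = 6920 < 8100 = 90² → obtuse
1 of the 6 is obtuse.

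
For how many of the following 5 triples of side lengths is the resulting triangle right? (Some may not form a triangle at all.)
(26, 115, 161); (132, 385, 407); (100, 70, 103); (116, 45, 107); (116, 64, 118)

(26,115,161): 26+115 ≤ 161, not a triangle
(132,385,407): 132²+385² = 165649 = 407² → right
(100,70,103): 70²+100² = 14900 > 10609 = 103² → acute
(116,45,107): 45²+107² = 13474 > 13456 = 116² → acute
(116,64,118): 64²+116² = 17552 > 13924 = 118² → acute
1 of the 5 is right.

1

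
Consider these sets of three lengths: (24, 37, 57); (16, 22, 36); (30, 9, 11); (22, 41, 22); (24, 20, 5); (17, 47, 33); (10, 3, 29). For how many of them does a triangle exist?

5

(24,37,57): 24+37 > 57 → valid
(16,22,36): 16+22 > 36 → valid
(9,11,30): 9+11 ≤ 30 → not valid
(22,22,41): 22+22 > 41 → valid
(5,20,24): 5+20 > 24 → valid
(17,33,47): 17+33 > 47 → valid
(3,10,29): 3+10 ≤ 29 → not valid
5 of the 7 triples form a triangle.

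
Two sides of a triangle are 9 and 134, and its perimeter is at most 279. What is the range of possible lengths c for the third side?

125 < c ≤ 136

Triangle inequality alone gives 125 < c < 143.
The perimeter condition gives c ≤ 279 − 9 − 134 = 136.
Intersecting the two: 125 < c ≤ 136.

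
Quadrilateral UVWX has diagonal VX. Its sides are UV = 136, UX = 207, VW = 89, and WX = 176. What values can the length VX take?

From triangle UVX: |136 − 207| < VX < 136 + 207, i.e. 71 < VX < 343.
From triangle WVX: 87 < VX < 265.
Both must hold, so VX lies in the intersection.

87 < VX < 265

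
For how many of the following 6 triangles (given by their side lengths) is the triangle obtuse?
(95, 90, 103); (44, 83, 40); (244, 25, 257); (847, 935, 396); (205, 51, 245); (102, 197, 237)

4

(95,90,103): 90²+95² = 17125 > 10609 = 103² → acute
(44,83,40): 40²+44² = 3536 < 6889 = 83² → obtuse
(244,25,257): 25²+244² = 60161 < 66049 = 257² → obtuse
(847,935,396): 396²+847² = 874225 = 935² → right
(205,51,245): 51²+205² = 44626 < 60025 = 245² → obtuse
(102,197,237): 102²+197² = 49213 < 56169 = 237² → obtuse
4 of the 6 are obtuse.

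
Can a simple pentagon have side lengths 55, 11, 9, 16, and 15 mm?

For a pentagon, each side must be shorter than the sum of the others.
Here the longest side is 55, but the remaining 4 sides sum to only 51.

No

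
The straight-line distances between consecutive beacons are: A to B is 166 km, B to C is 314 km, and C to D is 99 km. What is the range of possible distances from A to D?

49 ≤ AD ≤ 579 km

The maximum is all hops collinear in one direction: 166 + 314 + 99 = 579.
The longest hop is 314; the others sum to 265. Folding the others back against it leaves at least 314 − 265 = 49.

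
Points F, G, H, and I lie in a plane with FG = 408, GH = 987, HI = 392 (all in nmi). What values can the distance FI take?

The maximum is all hops collinear in one direction: 408 + 987 + 392 = 1787.
The longest hop is 987; the others sum to 800. Folding the others back against it leaves at least 987 − 800 = 187.

187 ≤ FI ≤ 1787 nmi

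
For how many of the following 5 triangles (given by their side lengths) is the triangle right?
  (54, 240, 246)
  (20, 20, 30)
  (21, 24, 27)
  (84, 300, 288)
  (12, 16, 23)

2

(54,240,246): 54²+240² = 60516 = 246² → right
(20,20,30): 20²+20² = 800 < 900 = 30² → obtuse
(21,24,27): 21²+24² = 1017 > 729 = 27² → acute
(84,300,288): 84²+288² = 90000 = 300² → right
(12,16,23): 12²+16² = 400 < 529 = 23² → obtuse
2 of the 5 are right.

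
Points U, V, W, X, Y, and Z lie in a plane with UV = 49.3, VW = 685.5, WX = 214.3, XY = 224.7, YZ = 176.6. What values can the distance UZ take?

The maximum is all hops collinear in one direction: 49.3 + 685.5 + 214.3 + 224.7 + 176.6 = 1350.4.
The longest hop is 685.5; the others sum to 664.9. Folding the others back against it leaves at least 685.5 − 664.9 = 20.6.

20.6 ≤ UZ ≤ 1350.4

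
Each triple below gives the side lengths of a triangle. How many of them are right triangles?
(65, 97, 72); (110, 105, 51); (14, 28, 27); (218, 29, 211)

1

(65,97,72): 65²+72² = 9409 = 97² → right
(110,105,51): 51²+105² = 13626 > 12100 = 110² → acute
(14,28,27): 14²+27² = 925 > 784 = 28² → acute
(218,29,211): 29²+211² = 45362 < 47524 = 218² → obtuse
1 of the 4 is right.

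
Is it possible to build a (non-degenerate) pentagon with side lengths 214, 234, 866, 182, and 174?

For a pentagon, each side must be shorter than the sum of the others.
Here the longest side is 866, but the remaining 4 sides sum to only 804.

No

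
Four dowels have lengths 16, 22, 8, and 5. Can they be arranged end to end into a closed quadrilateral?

Yes

A quadrilateral exists iff every side is shorter than the sum of the others — equivalently, the longest side is less than the sum of the rest.
Longest side 22 < 29 (sum of the remaining 3), so yes.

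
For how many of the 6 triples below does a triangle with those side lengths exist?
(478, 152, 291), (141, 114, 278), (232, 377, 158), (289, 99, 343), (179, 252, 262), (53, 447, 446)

(152,291,478): 152+291 ≤ 478 → not valid
(114,141,278): 114+141 ≤ 278 → not valid
(158,232,377): 158+232 > 377 → valid
(99,289,343): 99+289 > 343 → valid
(179,252,262): 179+252 > 262 → valid
(53,446,447): 53+446 > 447 → valid
4 of the 6 triples form a triangle.

4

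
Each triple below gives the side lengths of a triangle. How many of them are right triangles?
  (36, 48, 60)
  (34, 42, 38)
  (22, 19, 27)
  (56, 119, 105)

(36,48,60): 36²+48² = 3600 = 60² → right
(34,42,38): 34²+38² = 2600 > 1764 = 42² → acute
(22,19,27): 19²+22² = 845 > 729 = 27² → acute
(56,119,105): 56²+105² = 14161 = 119² → right
2 of the 4 are right.

2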